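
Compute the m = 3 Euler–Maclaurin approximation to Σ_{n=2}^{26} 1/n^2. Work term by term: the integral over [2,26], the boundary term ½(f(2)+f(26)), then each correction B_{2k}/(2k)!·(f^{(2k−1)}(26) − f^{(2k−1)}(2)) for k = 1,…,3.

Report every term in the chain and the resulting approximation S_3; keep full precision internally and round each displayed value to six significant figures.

∫_2^26 1/x^2 dx evaluates to 0.461538.
Boundary: ½(f(2) + f(26)) = ½(0.250000 + 0.00147929) = 0.125740.
Running total after boundary: 0.587278.
Correction k=1: B_{2}/2! · (f^{(1)}(26) − f^{(1)}(2)) = 1/12 · (-0.000113792 − (-0.250000)) = 0.0208239.
Running total after k=1: 0.608102.
Correction k=2: B_{4}/4! · (f^{(3)}(26) − f^{(3)}(2)) = −1/720 · (-2.01997e-06 − (-0.750000)) = -0.00104166.
Running total after k=2: 0.607060.
Correction k=3: B_{6}/6! · (f^{(5)}(26) − f^{(5)}(2)) = 1/30240 · (-8.96436e-08 − (-5.62500)) = 0.000186012.

S_3 ≈ 0.607246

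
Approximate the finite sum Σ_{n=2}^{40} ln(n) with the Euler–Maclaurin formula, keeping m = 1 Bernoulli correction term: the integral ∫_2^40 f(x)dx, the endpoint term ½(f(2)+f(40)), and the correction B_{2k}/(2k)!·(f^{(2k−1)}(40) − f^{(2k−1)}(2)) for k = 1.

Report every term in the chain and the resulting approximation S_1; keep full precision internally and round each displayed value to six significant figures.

S_1 ≈ 110.320

Integral: ∫_2^40 ln(x) dx = 108.169.
Endpoint term: (f(2) + f(40))/2 = (0.693147 + 3.68888)/2 = 2.19101.
So far: 110.360.
k=1: B_{2}/(2)! × [f^{(1)}(40) − f^{(1)}(2)] = 1/12 × (0.0250000 − 0.500000) = -0.0395833.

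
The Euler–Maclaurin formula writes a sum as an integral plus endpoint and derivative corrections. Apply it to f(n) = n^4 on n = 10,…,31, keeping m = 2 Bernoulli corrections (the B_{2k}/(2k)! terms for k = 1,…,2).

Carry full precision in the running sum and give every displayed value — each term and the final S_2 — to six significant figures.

S_2 ≈ 6.18219e+06

The integral term ∫_10^31 x^4 dx = 5.70583e+06.
Endpoint term: (f(10) + f(31))/2 = (10000.0 + 923521)/2 = 466760.
Running total after boundary: 6.17259e+06.
Correction k=1: B_{2}/2! · (f^{(1)}(31) − f^{(1)}(10)) = 1/12 · (119164 − 4000.00) = 9597.00.
After k=1: 6.18219e+06.
Correction k=2: B_{4}/4! · (f^{(3)}(31) − f^{(3)}(10)) = −1/720 · (744.000 − 240.000) = -0.700000.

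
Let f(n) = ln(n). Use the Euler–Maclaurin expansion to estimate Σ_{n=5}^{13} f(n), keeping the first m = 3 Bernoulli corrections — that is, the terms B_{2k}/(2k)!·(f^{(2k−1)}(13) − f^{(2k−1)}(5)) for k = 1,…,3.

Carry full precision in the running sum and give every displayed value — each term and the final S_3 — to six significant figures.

S_3 ≈ 19.3741

The integral term ∫_5^13 ln(x) dx = 17.2972.
½[f(5) + f(13)] = ½[1.60944 + 2.56495] = 2.08719.
Integral + boundary = 19.3843.
Correction k=1: B_{2}/2! · (f^{(1)}(13) − f^{(1)}(5)) = 1/12 · (0.0769231 − 0.200000) = -0.0102564.
Partial sum through k=1: 19.3741.
Correction k=2: B_{4}/4! · (f^{(3)}(13) − f^{(3)}(5)) = −1/720 · (0.000910332 − 0.0160000) = 2.09579e-05.
Partial sum through k=2: 19.3741.
Correction k=3: B_{6}/6! · (f^{(5)}(13) − f^{(5)}(5)) = 1/30240 · (6.46390e-05 − 0.00768000) = -2.51831e-07.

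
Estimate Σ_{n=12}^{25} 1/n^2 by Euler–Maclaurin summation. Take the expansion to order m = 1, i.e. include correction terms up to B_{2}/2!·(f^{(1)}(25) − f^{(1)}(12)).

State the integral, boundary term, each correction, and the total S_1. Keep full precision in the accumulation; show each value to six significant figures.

The integral term ∫_12^25 1/x^2 dx = 0.0433333.
Endpoint term: (f(12) + f(25))/2 = (0.00694444 + 0.00160000)/2 = 0.00427222.
Integral + boundary = 0.0476056.
k=1: B_{2}/(2)! × [f^{(1)}(25) − f^{(1)}(12)] = 1/12 × (-0.000128000 − (-0.00115741)) = 8.57840e-05.

S_1 ≈ 0.0476913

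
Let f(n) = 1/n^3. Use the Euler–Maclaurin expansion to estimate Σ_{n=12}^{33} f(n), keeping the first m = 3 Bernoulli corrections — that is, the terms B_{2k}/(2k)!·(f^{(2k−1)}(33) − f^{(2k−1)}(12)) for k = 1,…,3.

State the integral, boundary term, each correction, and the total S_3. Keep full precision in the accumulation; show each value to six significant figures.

∫_12^33 1/x^3 dx evaluates to 0.00301309.
½[f(12) + f(33)] = ½[0.000578704 + 2.78265e-05] = 0.000303265.
So far: 0.00331635.
Correction k=1: B_{2}/2! · (f^{(1)}(33) − f^{(1)}(12)) = 1/12 · (-2.52968e-06 − (-0.000144676)) = 1.18455e-05.
Running total after k=1: 0.00332820.
Correction k=2: B_{4}/4! · (f^{(3)}(33) − f^{(3)}(12)) = −1/720 · (-4.64588e-08 − (-2.00939e-05)) = -2.78436e-08.
Running total after k=2: 0.00332817.
Correction k=3: B_{6}/6! · (f^{(5)}(33) − f^{(5)}(12)) = 1/30240 · (-1.79180e-09 − (-5.86071e-06)) = 1.93747e-10.

S_3 ≈ 0.00332817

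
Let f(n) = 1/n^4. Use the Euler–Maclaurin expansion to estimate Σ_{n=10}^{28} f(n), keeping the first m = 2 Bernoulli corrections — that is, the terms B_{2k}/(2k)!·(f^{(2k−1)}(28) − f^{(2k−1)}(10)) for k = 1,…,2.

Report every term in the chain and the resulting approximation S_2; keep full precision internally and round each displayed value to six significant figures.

∫_10^28 1/x^4 dx evaluates to 0.000318149.
Boundary: ½(f(10) + f(28)) = ½(0.000100000 + 1.62693e-06) = 5.08135e-05.
Running total after boundary: 0.000368962.
k=1: B_{2}/(2)! × [f^{(1)}(28) − f^{(1)}(10)] = 1/12 × (-2.32418e-07 − (-4.00000e-05)) = 3.31397e-06.
After k=1: 0.000372276.
k=2: B_{4}/(4)! × [f^{(3)}(28) − f^{(3)}(10)] = −1/720 × (-8.89355e-09 − (-1.20000e-05)) = -1.66543e-08.

S_2 ≈ 0.000372259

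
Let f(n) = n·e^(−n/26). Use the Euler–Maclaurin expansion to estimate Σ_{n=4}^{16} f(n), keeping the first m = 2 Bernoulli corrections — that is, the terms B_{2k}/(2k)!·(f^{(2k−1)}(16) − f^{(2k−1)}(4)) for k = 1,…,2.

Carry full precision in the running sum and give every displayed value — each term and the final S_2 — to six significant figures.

S_2 ≈ 84.6174

The integral term ∫_4^16 x·e^(−x/26) dx = 78.6222.
Endpoint term: (f(4) + f(16))/2 = (3.42962 + 8.64693)/2 = 6.03827.
Running total after boundary: 84.6605.
Correction k=1: B_{2}/2! · (f^{(1)}(16) − f^{(1)}(4)) = 1/12 · (0.207859 − 0.725496) = -0.0431364.
Partial sum through k=1: 84.6174.
Correction k=2: B_{4}/4! · (f^{(3)}(16) − f^{(3)}(4)) = −1/720 · (0.00190640 − 0.00360992) = 2.36600e-06.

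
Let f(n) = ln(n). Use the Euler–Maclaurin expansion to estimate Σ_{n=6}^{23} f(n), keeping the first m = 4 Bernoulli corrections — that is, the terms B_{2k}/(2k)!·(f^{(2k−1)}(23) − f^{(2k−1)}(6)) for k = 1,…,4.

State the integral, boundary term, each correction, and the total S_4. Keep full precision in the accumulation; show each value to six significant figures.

S_4 ≈ 46.8192

Integral: ∫_6^23 ln(x) dx = 44.3658.
Boundary: ½(f(6) + f(23)) = ½(1.79176 + 3.13549) = 2.46363.
Running total after boundary: 46.8294.
Order-1 term: 1/12 · (0.0434783 − 0.166667) = -0.0102657.
Partial sum through k=1: 46.8192.
Order-2 term: −1/720 · (0.000164379 − 0.00925926) = 1.26318e-05.
Partial sum through k=2: 46.8192.
Order-3 term: 1/30240 · (3.72883e-06 − 0.00308642) = -1.01941e-07.
Partial sum through k=3: 46.8192.
Order-4 term: −1/1209600 · (2.11465e-07 − 0.00257202) = 2.12616e-09.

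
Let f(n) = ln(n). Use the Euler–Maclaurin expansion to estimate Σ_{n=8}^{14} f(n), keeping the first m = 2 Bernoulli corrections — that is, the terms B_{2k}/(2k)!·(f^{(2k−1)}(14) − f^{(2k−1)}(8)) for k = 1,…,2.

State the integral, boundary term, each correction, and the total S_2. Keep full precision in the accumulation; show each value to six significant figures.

Integral: ∫_8^14 ln(x) dx = 14.3113.
Boundary: ½(f(8) + f(14)) = ½(2.07944 + 2.63906) = 2.35925.
Integral + boundary = 16.6705.
Order-1 term: 1/12 · (0.0714286 − 0.125000) = -0.00446429.
After k=1: 16.6661.
Order-2 term: −1/720 · (0.000728863 − 0.00390625) = 4.41304e-06.

S_2 ≈ 16.6661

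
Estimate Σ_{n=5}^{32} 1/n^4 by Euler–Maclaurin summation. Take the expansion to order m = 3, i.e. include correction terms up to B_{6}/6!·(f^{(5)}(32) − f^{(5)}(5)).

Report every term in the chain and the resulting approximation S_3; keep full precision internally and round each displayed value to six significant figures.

S_3 ≈ 0.00356161

The integral term ∫_5^32 1/x^4 dx = 0.00265649.
Endpoint term: (f(5) + f(32))/2 = (0.00160000 + 9.53674e-07)/2 = 0.000800477.
Running total after boundary: 0.00345697.
Correction k=1: B_{2}/2! · (f^{(1)}(32) − f^{(1)}(5)) = 1/12 · (-1.19209e-07 − (-0.00128000)) = 0.000106657.
Partial sum through k=1: 0.00356363.
Correction k=2: B_{4}/4! · (f^{(3)}(32) − f^{(3)}(5)) = −1/720 · (-3.49246e-09 − (-0.00153600)) = -2.13333e-06.
Partial sum through k=2: 0.00356149.
Correction k=3: B_{6}/6! · (f^{(5)}(32) − f^{(5)}(5)) = 1/30240 · (-1.90994e-10 − (-0.00344064)) = 1.13778e-07.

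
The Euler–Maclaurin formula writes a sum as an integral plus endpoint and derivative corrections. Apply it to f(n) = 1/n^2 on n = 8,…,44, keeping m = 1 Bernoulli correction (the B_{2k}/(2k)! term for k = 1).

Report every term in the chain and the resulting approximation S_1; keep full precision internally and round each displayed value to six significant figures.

The integral term ∫_8^44 1/x^2 dx = 0.102273.
½[f(8) + f(44)] = ½[0.0156250 + 0.000516529] = 0.00807076.
Running total after boundary: 0.110343.
Correction k=1: B_{2}/2! · (f^{(1)}(44) − f^{(1)}(8)) = 1/12 · (-2.34786e-05 − (-0.00390625)) = 0.000323564.

S_1 ≈ 0.110667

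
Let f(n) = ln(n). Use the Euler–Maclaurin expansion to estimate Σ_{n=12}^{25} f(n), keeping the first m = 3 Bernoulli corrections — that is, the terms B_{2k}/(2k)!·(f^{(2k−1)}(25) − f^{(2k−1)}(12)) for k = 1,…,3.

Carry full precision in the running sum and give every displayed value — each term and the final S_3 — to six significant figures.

S_3 ≈ 40.5013

The integral term ∫_12^25 ln(x) dx = 37.6530.
Boundary: ½(f(12) + f(25)) = ½(2.48491 + 3.21888) = 2.85189.
So far: 40.5049.
Order-1 term: 1/12 · (0.0400000 − 0.0833333) = -0.00361111.
Partial sum through k=1: 40.5013.
Order-2 term: −1/720 · (0.000128000 − 0.00115741) = 1.42973e-06.
Partial sum through k=2: 40.5013.
Order-3 term: 1/30240 · (2.45760e-06 − 9.64506e-05) = -3.10823e-09.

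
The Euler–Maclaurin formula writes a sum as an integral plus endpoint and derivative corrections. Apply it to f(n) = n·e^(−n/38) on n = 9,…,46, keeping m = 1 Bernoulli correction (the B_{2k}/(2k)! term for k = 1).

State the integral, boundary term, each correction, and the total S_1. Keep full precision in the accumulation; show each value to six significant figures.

The integral term ∫_9^46 x·e^(−x/38) dx = 458.016.
Endpoint term: (f(9) + f(46))/2 = (7.10204 + 13.7099)/2 = 10.4060.
So far: 468.422.
Correction k=1: B_{2}/2! · (f^{(1)}(46) − f^{(1)}(9)) = 1/12 · (-0.0627453 − 0.602220) = -0.0554138.

S_1 ≈ 468.367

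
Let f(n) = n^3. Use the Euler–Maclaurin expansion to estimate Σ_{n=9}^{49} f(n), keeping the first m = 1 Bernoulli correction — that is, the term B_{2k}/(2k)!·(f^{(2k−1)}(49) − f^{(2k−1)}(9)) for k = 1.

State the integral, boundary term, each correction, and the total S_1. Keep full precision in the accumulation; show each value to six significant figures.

The integral term ∫_9^49 x^3 dx = 1.43956e+06.
½[f(9) + f(49)] = ½[729.000 + 117649] = 59189.0.
So far: 1.49875e+06.
Order-1 term: 1/12 · (7203.00 − 243.000) = 580.000.

S_1 ≈ 1.49933e+06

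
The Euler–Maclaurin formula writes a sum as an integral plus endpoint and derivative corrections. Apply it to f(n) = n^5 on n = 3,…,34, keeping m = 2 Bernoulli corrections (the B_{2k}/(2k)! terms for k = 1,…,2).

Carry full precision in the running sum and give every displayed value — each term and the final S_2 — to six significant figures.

S_2 ≈ 2.80742e+08

Integral: ∫_3^34 x^5 dx = 2.57467e+08.
Endpoint term: (f(3) + f(34))/2 = (243.000 + 4.54354e+07)/2 = 2.27178e+07.
So far: 2.80185e+08.
Order-1 term: 1/12 · (6.68168e+06 − 405.000) = 556773.
Running total after k=1: 2.80742e+08.
Order-2 term: −1/720 · (69360.0 − 540.000) = -95.5833.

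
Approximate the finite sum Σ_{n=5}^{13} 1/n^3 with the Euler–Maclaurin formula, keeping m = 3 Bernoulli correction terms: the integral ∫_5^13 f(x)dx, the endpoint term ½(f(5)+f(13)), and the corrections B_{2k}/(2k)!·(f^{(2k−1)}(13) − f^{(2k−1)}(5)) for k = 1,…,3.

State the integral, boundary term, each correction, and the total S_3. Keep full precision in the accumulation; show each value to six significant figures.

S_3 ≈ 0.0216551

Integral: ∫_5^13 1/x^3 dx = 0.0170414.
Boundary: ½(f(5) + f(13)) = ½(0.00800000 + 0.000455166) = 0.00422758.
So far: 0.0212690.
Correction k=1: B_{2}/2! · (f^{(1)}(13) − f^{(1)}(5)) = 1/12 · (-0.000105038 − (-0.00480000)) = 0.000391247.
Partial sum through k=1: 0.0216602.
Correction k=2: B_{4}/4! · (f^{(3)}(13) − f^{(3)}(5)) = −1/720 · (-1.24306e-05 − (-0.00384000)) = -5.31607e-06.
Partial sum through k=2: 0.0216549.
Correction k=3: B_{6}/6! · (f^{(5)}(13) − f^{(5)}(5)) = 1/30240 · (-3.08925e-06 − (-0.00645120)) = 2.13231e-07.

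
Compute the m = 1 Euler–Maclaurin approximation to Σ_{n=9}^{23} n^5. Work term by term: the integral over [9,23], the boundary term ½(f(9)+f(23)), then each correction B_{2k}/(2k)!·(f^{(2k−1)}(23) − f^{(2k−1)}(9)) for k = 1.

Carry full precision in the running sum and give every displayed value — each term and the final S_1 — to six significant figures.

S_1 ≈ 2.79456e+07

Integral: ∫_9^23 x^5 dx = 2.45841e+07.
Endpoint term: (f(9) + f(23))/2 = (59049.0 + 6.43634e+06)/2 = 3.24770e+06.
So far: 2.78318e+07.
k=1: B_{2}/(2)! × [f^{(1)}(23) − f^{(1)}(9)] = 1/12 × (1.39920e+06 − 32805.0) = 113867.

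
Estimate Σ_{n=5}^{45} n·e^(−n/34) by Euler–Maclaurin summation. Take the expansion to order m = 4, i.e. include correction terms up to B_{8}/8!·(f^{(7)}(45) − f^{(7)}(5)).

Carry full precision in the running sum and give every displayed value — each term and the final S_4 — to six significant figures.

The integral term ∫_5^45 x·e^(−x/34) dx = 429.663.
Boundary: ½(f(5) + f(45)) = ½(4.31622 + 11.9787) = 8.14748.
So far: 437.811.
Order-1 term: 1/12 · (-0.0861216 − 0.736296) = -0.0685348.
Partial sum through k=1: 437.742.
Order-2 term: −1/720 · (0.000386044 − 0.00213043) = 2.42276e-06.
Partial sum through k=2: 437.742.
Order-3 term: 1/30240 · (7.32342e-07 − 3.13489e-06) = -7.94494e-11.
Partial sum through k=3: 437.742.
Order-4 term: −1/1209600 · (9.78145e-10 − 3.82945e-09) = 2.35723e-15.

S_4 ≈ 437.742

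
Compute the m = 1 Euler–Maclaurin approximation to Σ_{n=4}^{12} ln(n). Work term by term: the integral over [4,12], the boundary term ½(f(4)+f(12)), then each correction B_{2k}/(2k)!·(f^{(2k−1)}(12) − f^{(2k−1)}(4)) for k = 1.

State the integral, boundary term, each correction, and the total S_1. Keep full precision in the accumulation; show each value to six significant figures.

S_1 ≈ 18.1954

The integral term ∫_4^12 ln(x) dx = 16.2737.
Boundary: ½(f(4) + f(12)) = ½(1.38629 + 2.48491) = 1.93560.
Integral + boundary = 18.2093.
Order-1 term: 1/12 · (0.0833333 − 0.250000) = -0.0138889.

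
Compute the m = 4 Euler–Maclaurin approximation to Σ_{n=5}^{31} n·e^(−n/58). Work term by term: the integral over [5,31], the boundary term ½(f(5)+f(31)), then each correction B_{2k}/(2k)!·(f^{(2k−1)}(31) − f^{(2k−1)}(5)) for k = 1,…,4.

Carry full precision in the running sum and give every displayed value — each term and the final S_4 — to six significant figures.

S_4 ≈ 338.736

∫_5^31 x·e^(−x/58) dx evaluates to 327.407.
Endpoint term: (f(5) + f(31))/2 = (4.58702 + 18.1651)/2 = 11.3761.
Running total after boundary: 338.783.
Correction k=1: B_{2}/2! · (f^{(1)}(31) − f^{(1)}(5)) = 1/12 · (0.272780 − 0.838318) = -0.0471281.
Partial sum through k=1: 338.736.
Correction k=2: B_{4}/4! · (f^{(3)}(31) − f^{(3)}(5)) = −1/720 · (0.000429466 − 0.000794627) = 5.07168e-07.
Partial sum through k=2: 338.736.
Correction k=3: B_{6}/6! · (f^{(5)}(31) − f^{(5)}(5)) = 1/30240 · (2.31226e-07 − 3.98351e-07) = -5.52661e-12.
Partial sum through k=3: 338.736.
Correction k=4: B_{8}/8! · (f^{(7)}(31) − f^{(7)}(5)) = −1/1209600 · (9.95205e-11 − 1.66613e-10) = 5.54668e-17.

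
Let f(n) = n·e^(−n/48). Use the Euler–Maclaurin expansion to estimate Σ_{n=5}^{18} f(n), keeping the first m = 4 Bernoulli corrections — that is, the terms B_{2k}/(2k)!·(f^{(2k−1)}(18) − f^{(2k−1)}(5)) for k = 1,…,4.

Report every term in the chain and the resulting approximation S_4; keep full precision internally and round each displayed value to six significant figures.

∫_5^18 x·e^(−x/48) dx evaluates to 115.003.
½[f(5) + f(18)] = ½[4.50538 + 12.3712] = 8.43829.
So far: 123.441.
Order-1 term: 1/12 · (0.429556 − 0.807213) = -0.0314714.
Partial sum through k=1: 123.409.
Order-2 term: −1/720 · (0.000783044 − 0.00113254) = 4.85405e-07.
Partial sum through k=2: 123.409.
Order-3 term: 1/30240 · (5.98806e-07 − 8.31041e-07) = -7.67973e-12.
Partial sum through k=3: 123.409.
Order-4 term: −1/1209600 · (3.72287e-10 − 5.08043e-10) = 1.12232e-16.

S_4 ≈ 123.409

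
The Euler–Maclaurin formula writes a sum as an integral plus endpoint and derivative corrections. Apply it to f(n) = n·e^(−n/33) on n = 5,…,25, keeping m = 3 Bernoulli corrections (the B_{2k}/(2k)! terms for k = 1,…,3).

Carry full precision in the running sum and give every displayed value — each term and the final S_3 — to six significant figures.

∫_5^25 x·e^(−x/33) dx evaluates to 180.408.
Boundary: ½(f(5) + f(25)) = ½(4.29702 + 11.7200) = 8.00853.
Running total after boundary: 188.416.
Order-1 term: 1/12 · (0.113649 − 0.729192) = -0.0512953.
Partial sum through k=1: 188.365.
Order-2 term: −1/720 · (0.000965337 − 0.00224794) = 1.78139e-06.
Partial sum through k=2: 188.365.
Order-3 term: 1/30240 · (1.67706e-06 − 3.51357e-06) = -6.07312e-11.

S_3 ≈ 188.365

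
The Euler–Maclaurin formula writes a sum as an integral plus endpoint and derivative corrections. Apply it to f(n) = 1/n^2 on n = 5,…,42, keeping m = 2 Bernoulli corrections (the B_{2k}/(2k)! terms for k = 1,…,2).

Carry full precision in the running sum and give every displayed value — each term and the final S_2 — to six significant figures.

The integral term ∫_5^42 1/x^2 dx = 0.176190.
Boundary: ½(f(5) + f(42)) = ½(0.0400000 + 0.000566893) = 0.0202834.
So far: 0.196474.
k=1: B_{2}/(2)! × [f^{(1)}(42) − f^{(1)}(5)] = 1/12 × (-2.69949e-05 − (-0.0160000)) = 0.00133108.
After k=1: 0.197805.
k=2: B_{4}/(4)! × [f^{(3)}(42) − f^{(3)}(5)] = −1/720 × (-1.83639e-07 − (-0.00768000)) = -1.06664e-05.

S_2 ≈ 0.197794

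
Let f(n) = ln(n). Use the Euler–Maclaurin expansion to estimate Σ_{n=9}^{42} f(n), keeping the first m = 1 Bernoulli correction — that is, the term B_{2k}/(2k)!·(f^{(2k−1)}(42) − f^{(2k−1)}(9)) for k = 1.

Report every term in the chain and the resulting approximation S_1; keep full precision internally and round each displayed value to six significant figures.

∫_9^42 ln(x) dx evaluates to 104.207.
Boundary: ½(f(9) + f(42)) = ½(2.19722 + 3.73767) = 2.96745.
So far: 107.175.
Correction k=1: B_{2}/2! · (f^{(1)}(42) − f^{(1)}(9)) = 1/12 · (0.0238095 − 0.111111) = -0.00727513.

S_1 ≈ 107.167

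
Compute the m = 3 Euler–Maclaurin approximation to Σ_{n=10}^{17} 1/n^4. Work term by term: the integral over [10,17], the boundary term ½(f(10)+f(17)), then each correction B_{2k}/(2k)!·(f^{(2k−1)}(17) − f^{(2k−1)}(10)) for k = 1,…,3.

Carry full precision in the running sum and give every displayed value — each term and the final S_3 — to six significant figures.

The integral term ∫_10^17 1/x^4 dx = 0.000265486.
Boundary: ½(f(10) + f(17)) = ½(0.000100000 + 1.19730e-05) = 5.59865e-05.
Running total after boundary: 0.000321473.
k=1: B_{2}/(2)! × [f^{(1)}(17) − f^{(1)}(10)] = 1/12 × (-2.81719e-06 − (-4.00000e-05)) = 3.09857e-06.
Partial sum through k=1: 0.000324571.
k=2: B_{4}/(4)! × [f^{(3)}(17) − f^{(3)}(10)] = −1/720 × (-2.92441e-07 − (-1.20000e-05)) = -1.62605e-08.
Partial sum through k=2: 0.000324555.
k=3: B_{6}/(6)! × [f^{(5)}(17) − f^{(5)}(10)] = 1/30240 × (-5.66668e-08 − (-6.72000e-06)) = 2.20348e-10.

S_3 ≈ 0.000324555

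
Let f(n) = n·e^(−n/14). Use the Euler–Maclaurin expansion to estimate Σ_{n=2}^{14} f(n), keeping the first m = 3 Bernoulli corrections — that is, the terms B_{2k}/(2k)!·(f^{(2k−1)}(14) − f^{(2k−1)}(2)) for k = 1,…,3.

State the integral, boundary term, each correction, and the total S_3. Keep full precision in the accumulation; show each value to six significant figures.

∫_2^14 x·e^(−x/14) dx evaluates to 49.9719.
Endpoint term: (f(2) + f(14))/2 = (1.73376 + 5.15031)/2 = 3.44203.
So far: 53.4139.
k=1: B_{2}/(2)! × [f^{(1)}(14) − f^{(1)}(2)] = 1/12 × (0.00000 − 0.743038) = -0.0619198.
Running total after k=1: 53.3520.
k=2: B_{4}/(4)! × [f^{(3)}(14) − f^{(3)}(2)] = −1/720 × (0.00375387 − 0.0126367) = 1.23373e-05.
Running total after k=2: 53.3520.
k=3: B_{6}/(6)! × [f^{(5)}(14) − f^{(5)}(2)] = 1/30240 × (3.83048e-05 − 0.000109604) = -2.35778e-09.

S_3 ≈ 53.3520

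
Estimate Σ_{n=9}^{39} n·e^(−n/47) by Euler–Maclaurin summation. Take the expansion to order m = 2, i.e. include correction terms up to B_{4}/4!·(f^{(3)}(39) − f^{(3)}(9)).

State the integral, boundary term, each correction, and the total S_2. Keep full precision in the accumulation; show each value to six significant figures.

S_2 ≈ 422.602

The integral term ∫_9^39 x·e^(−x/47) dx = 410.431.
Endpoint term: (f(9) + f(39))/2 = (7.43156 + 17.0095)/2 = 12.2205.
So far: 422.651.
Order-1 term: 1/12 · (0.0742369 − 0.667610) = -0.0494478.
Partial sum through k=1: 422.602.
Order-2 term: −1/720 · (0.000428484 − 0.00104983) = 8.62976e-07.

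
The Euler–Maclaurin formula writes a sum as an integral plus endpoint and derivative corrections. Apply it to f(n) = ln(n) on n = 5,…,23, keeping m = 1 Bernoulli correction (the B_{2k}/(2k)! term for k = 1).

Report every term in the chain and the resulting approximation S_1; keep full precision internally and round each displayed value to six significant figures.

Integral: ∫_5^23 ln(x) dx = 46.0692.
Boundary: ½(f(5) + f(23)) = ½(1.60944 + 3.13549) = 2.37247.
Integral + boundary = 48.4416.
Correction k=1: B_{2}/2! · (f^{(1)}(23) − f^{(1)}(5)) = 1/12 · (0.0434783 − 0.200000) = -0.0130435.

S_1 ≈ 48.4286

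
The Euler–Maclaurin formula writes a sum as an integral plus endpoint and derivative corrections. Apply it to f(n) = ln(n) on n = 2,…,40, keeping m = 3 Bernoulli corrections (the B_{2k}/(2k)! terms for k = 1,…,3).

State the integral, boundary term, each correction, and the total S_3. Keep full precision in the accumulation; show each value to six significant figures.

The integral term ∫_2^40 ln(x) dx = 108.169.
Boundary: ½(f(2) + f(40)) = ½(0.693147 + 3.68888) = 2.19101.
Integral + boundary = 110.360.
Order-1 term: 1/12 · (0.0250000 − 0.500000) = -0.0395833.
Partial sum through k=1: 110.320.
Order-2 term: −1/720 · (3.12500e-05 − 0.250000) = 0.000347179.
Partial sum through k=2: 110.321.
Order-3 term: 1/30240 · (2.34375e-07 − 0.750000) = -2.48016e-05.

S_3 ≈ 110.321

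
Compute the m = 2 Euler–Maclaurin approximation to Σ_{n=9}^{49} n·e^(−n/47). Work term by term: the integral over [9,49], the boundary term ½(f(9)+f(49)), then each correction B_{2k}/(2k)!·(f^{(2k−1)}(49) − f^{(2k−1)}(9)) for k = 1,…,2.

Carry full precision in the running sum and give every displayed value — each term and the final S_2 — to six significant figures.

Integral: ∫_9^49 x·e^(−x/47) dx = 582.596.
Boundary: ½(f(9) + f(49)) = ½(7.43156 + 17.2751) = 12.3533.
So far: 594.950.
Correction k=1: B_{2}/2! · (f^{(1)}(49) − f^{(1)}(9)) = 1/12 · (-0.0150023 − 0.667610) = -0.0568844.
Partial sum through k=1: 594.893.
Correction k=2: B_{4}/4! · (f^{(3)}(49) − f^{(3)}(9)) = −1/720 · (0.000312406 − 0.00104983) = 1.02420e-06.

S_2 ≈ 594.893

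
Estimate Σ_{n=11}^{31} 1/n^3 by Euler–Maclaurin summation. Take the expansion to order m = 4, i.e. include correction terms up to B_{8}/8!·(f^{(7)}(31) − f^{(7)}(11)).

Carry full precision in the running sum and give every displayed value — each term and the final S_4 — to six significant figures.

S_4 ≈ 0.00402114

∫_11^31 1/x^3 dx evaluates to 0.00361194.
Endpoint term: (f(11) + f(31))/2 = (0.000751315 + 3.35672e-05)/2 = 0.000392441.
So far: 0.00400438.
k=1: B_{2}/(2)! × [f^{(1)}(31) − f^{(1)}(11)] = 1/12 × (-3.24844e-06 − (-0.000204904)) = 1.68046e-05.
Running total after k=1: 0.00402119.
k=2: B_{4}/(4)! × [f^{(3)}(31) − f^{(3)}(11)] = −1/720 × (-6.76054e-08 − (-3.38684e-05)) = -4.69456e-08.
Running total after k=2: 0.00402114.
k=3: B_{6}/(6)! × [f^{(5)}(31) − f^{(5)}(11)] = 1/30240 × (-2.95466e-09 − (-1.17560e-05)) = 3.88658e-10.
Running total after k=3: 0.00402114.
k=4: B_{8}/(8)! × [f^{(7)}(31) − f^{(7)}(11)] = −1/1209600 × (-2.21369e-10 − (-6.99530e-06)) = -5.78297e-12.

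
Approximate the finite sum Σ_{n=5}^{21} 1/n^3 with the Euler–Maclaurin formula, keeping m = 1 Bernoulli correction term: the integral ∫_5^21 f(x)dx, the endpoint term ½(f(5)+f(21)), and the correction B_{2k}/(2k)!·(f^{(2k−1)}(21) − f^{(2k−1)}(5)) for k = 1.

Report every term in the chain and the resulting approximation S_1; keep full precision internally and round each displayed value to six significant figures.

S_1 ≈ 0.0233189

∫_5^21 1/x^3 dx evaluates to 0.0188662.
Endpoint term: (f(5) + f(21))/2 = (0.00800000 + 0.000107980)/2 = 0.00405399.
So far: 0.0229202.
Order-1 term: 1/12 · (-1.54257e-05 − (-0.00480000)) = 0.000398715.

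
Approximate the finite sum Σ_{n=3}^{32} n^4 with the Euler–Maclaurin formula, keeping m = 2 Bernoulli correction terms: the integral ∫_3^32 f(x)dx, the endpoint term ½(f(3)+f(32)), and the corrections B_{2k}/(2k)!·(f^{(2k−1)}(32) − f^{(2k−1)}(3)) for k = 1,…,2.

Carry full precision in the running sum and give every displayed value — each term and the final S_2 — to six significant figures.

S_2 ≈ 7.24608e+06

Integral: ∫_3^32 x^4 dx = 6.71084e+06.
Endpoint term: (f(3) + f(32))/2 = (81.0000 + 1.04858e+06)/2 = 524328.
Integral + boundary = 7.23517e+06.
k=1: B_{2}/(2)! × [f^{(1)}(32) − f^{(1)}(3)] = 1/12 × (131072 − 108.000) = 10913.7.
Running total after k=1: 7.24608e+06.
k=2: B_{4}/(4)! × [f^{(3)}(32) − f^{(3)}(3)] = −1/720 × (768.000 − 72.0000) = -0.966667.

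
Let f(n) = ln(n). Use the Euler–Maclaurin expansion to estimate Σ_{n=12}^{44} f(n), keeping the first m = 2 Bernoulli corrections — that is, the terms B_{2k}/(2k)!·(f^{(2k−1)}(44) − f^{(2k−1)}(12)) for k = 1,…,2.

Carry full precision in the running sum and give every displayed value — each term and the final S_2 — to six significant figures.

S_2 ≈ 107.815

∫_12^44 ln(x) dx evaluates to 104.685.
Boundary: ½(f(12) + f(44)) = ½(2.48491 + 3.78419) = 3.13455.
Running total after boundary: 107.820.
Correction k=1: B_{2}/2! · (f^{(1)}(44) − f^{(1)}(12)) = 1/12 · (0.0227273 − 0.0833333) = -0.00505051.
Running total after k=1: 107.815.
Correction k=2: B_{4}/4! · (f^{(3)}(44) − f^{(3)}(12)) = −1/720 · (2.34786e-05 − 0.00115741) = 1.57490e-06.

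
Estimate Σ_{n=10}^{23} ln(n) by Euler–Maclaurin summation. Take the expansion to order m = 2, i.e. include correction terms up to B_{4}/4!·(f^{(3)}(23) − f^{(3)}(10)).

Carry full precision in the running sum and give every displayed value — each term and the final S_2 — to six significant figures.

Integral: ∫_10^23 ln(x) dx = 36.0905.
½[f(10) + f(23)] = ½[2.30259 + 3.13549] = 2.71904.
So far: 38.8096.
Order-1 term: 1/12 · (0.0434783 − 0.100000) = -0.00471014.
After k=1: 38.8048.
Order-2 term: −1/720 · (0.000164379 − 0.00200000) = 2.54947e-06.

S_2 ≈ 38.8048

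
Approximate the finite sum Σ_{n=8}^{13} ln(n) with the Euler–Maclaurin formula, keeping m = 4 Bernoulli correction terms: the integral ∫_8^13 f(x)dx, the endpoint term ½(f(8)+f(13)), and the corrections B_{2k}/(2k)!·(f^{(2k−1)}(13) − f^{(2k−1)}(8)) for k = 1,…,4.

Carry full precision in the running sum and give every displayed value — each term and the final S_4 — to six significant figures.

S_4 ≈ 14.0270

The integral term ∫_8^13 ln(x) dx = 11.7088.
Endpoint term: (f(8) + f(13))/2 = (2.07944 + 2.56495)/2 = 2.32220.
Running total after boundary: 14.0310.
Correction k=1: B_{2}/2! · (f^{(1)}(13) − f^{(1)}(8)) = 1/12 · (0.0769231 − 0.125000) = -0.00400641.
Partial sum through k=1: 14.0270.
Correction k=2: B_{4}/4! · (f^{(3)}(13) − f^{(3)}(8)) = −1/720 · (0.000910332 − 0.00390625) = 4.16100e-06.
Partial sum through k=2: 14.0270.
Correction k=3: B_{6}/6! · (f^{(5)}(13) − f^{(5)}(8)) = 1/30240 · (6.46390e-05 − 0.000732422) = -2.20828e-08.
Partial sum through k=3: 14.0270.
Correction k=4: B_{8}/8! · (f^{(7)}(13) − f^{(7)}(8)) = −1/1209600 · (1.14744e-05 − 0.000343323) = 2.74346e-10.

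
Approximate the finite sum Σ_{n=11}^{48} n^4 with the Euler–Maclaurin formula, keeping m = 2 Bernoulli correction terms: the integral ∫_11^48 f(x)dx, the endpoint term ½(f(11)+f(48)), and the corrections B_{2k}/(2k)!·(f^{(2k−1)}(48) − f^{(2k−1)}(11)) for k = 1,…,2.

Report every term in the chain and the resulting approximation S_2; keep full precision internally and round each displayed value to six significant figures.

S_2 ≈ 5.36265e+07

The integral term ∫_11^48 x^4 dx = 5.09286e+07.
Boundary: ½(f(11) + f(48)) = ½(14641.0 + 5.30842e+06) = 2.66153e+06.
Running total after boundary: 5.35901e+07.
Correction k=1: B_{2}/2! · (f^{(1)}(48) − f^{(1)}(11)) = 1/12 · (442368 − 5324.00) = 36420.3.
Running total after k=1: 5.36265e+07.
Correction k=2: B_{4}/4! · (f^{(3)}(48) − f^{(3)}(11)) = −1/720 · (1152.00 − 264.000) = -1.23333.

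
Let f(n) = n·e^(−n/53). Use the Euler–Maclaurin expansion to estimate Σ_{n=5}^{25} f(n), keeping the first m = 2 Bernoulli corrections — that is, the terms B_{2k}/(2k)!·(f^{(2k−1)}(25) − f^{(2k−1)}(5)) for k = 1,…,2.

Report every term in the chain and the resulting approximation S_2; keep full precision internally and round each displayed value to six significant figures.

Integral: ∫_5^25 x·e^(−x/53) dx = 217.883.
Endpoint term: (f(5) + f(25))/2 = (4.54987 + 15.5985)/2 = 10.0742.
So far: 227.958.
k=1: B_{2}/(2)! × [f^{(1)}(25) − f^{(1)}(5)] = 1/12 × (0.329630 − 0.824127) = -0.0412081.
After k=1: 227.916.
k=2: B_{4}/(4)! × [f^{(3)}(25) − f^{(3)}(5)] = −1/720 × (0.000561593 − 0.000941287) = 5.27353e-07.

S_2 ≈ 227.916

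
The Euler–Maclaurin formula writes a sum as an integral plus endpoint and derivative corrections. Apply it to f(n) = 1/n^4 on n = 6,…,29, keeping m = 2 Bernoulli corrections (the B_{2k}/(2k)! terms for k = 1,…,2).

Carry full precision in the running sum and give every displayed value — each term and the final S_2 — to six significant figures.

S_2 ≈ 0.00195831

Integral: ∫_6^29 1/x^4 dx = 0.00152954.
Boundary: ½(f(6) + f(29)) = ½(0.000771605 + 1.41387e-06) = 0.000386509.
Integral + boundary = 0.00191605.
k=1: B_{2}/(2)! × [f^{(1)}(29) − f^{(1)}(6)] = 1/12 × (-1.95016e-07 − (-0.000514403)) = 4.28507e-05.
Partial sum through k=1: 0.00195890.
k=2: B_{4}/(4)! × [f^{(3)}(29) − f^{(3)}(6)] = −1/720 × (-6.95657e-09 − (-0.000428669)) = -5.95365e-07.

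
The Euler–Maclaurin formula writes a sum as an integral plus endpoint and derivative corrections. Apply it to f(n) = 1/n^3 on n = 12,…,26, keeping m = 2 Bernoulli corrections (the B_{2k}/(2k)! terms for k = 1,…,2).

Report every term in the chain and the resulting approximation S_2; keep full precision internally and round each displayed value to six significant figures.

S_2 ≈ 0.00306186

Integral: ∫_12^26 1/x^3 dx = 0.00273258.
Boundary: ½(f(12) + f(26)) = ½(0.000578704 + 5.68958e-05) = 0.000317800.
Running total after boundary: 0.00305038.
Correction k=1: B_{2}/2! · (f^{(1)}(26) − f^{(1)}(12)) = 1/12 · (-6.56490e-06 − (-0.000144676)) = 1.15093e-05.
After k=1: 0.00306189.
Correction k=2: B_{4}/4! · (f^{(3)}(26) − f^{(3)}(12)) = −1/720 · (-1.94228e-07 − (-2.00939e-05)) = -2.76384e-08.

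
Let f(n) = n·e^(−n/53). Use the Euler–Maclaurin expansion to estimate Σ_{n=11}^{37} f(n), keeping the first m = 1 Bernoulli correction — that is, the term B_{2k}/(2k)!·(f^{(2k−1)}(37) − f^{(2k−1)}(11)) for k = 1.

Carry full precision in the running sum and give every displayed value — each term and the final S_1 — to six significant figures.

S_1 ≈ 396.701

∫_11^37 x·e^(−x/53) dx evaluates to 383.069.
Boundary: ½(f(11) + f(37)) = ½(8.93832 + 18.4084) = 13.6733.
Integral + boundary = 396.742.
Correction k=1: B_{2}/2! · (f^{(1)}(37) − f^{(1)}(11)) = 1/12 · (0.150196 − 0.643927) = -0.0411443.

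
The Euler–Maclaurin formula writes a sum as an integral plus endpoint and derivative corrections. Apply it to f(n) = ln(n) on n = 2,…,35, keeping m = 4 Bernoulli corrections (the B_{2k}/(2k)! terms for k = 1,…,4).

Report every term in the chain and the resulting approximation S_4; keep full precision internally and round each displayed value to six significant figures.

S_4 ≈ 92.1362

Integral: ∫_2^35 ln(x) dx = 90.0509.
Boundary: ½(f(2) + f(35)) = ½(0.693147 + 3.55535) = 2.12425.
Running total after boundary: 92.1751.
Correction k=1: B_{2}/2! · (f^{(1)}(35) − f^{(1)}(2)) = 1/12 · (0.0285714 − 0.500000) = -0.0392857.
Partial sum through k=1: 92.1358.
Correction k=2: B_{4}/4! · (f^{(3)}(35) − f^{(3)}(2)) = −1/720 · (4.66472e-05 − 0.250000) = 0.000347157.
Partial sum through k=2: 92.1362.
Correction k=3: B_{6}/6! · (f^{(5)}(35) − f^{(5)}(2)) = 1/30240 · (4.56952e-07 − 0.750000) = -2.48016e-05.
Partial sum through k=3: 92.1362.
Correction k=4: B_{8}/8! · (f^{(7)}(35) − f^{(7)}(2)) = −1/1209600 · (1.11907e-08 − 5.62500) = 4.65030e-06.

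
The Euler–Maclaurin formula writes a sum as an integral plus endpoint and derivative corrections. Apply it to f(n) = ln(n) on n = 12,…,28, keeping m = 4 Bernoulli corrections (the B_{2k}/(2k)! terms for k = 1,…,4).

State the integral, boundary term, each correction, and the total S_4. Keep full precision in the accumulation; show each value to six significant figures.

∫_12^28 ln(x) dx evaluates to 47.4828.
Endpoint term: (f(12) + f(28))/2 = (2.48491 + 3.33220)/2 = 2.90856.
Running total after boundary: 50.3914.
Order-1 term: 1/12 · (0.0357143 − 0.0833333) = -0.00396825.
After k=1: 50.3874.
Order-2 term: −1/720 · (9.11079e-05 − 0.00115741) = 1.48097e-06.
After k=2: 50.3874.
Order-3 term: 1/30240 · (1.39451e-06 − 9.64506e-05) = -3.14339e-09.
After k=3: 50.3874.
Order-4 term: −1/1209600 · (5.33613e-08 − 2.00939e-05) = 1.65679e-11.

S_4 ≈ 50.3874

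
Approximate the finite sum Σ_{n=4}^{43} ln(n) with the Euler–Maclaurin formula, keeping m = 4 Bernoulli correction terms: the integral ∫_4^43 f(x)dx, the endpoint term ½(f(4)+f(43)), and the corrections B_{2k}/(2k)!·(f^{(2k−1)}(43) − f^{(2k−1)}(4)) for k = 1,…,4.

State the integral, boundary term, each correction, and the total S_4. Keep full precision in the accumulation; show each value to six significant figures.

∫_4^43 ln(x) dx evaluates to 117.186.
Boundary: ½(f(4) + f(43)) = ½(1.38629 + 3.76120) = 2.57375.
Running total after boundary: 119.760.
k=1: B_{2}/(2)! × [f^{(1)}(43) − f^{(1)}(4)] = 1/12 × (0.0232558 − 0.250000) = -0.0188953.
Partial sum through k=1: 119.741.
k=2: B_{4}/(4)! × [f^{(3)}(43) − f^{(3)}(4)] = −1/720 × (2.51550e-05 − 0.0312500) = 4.33678e-05.
Partial sum through k=2: 119.741.
k=3: B_{6}/(6)! × [f^{(5)}(43) − f^{(5)}(4)] = 1/30240 × (1.63256e-07 − 0.0234375) = -7.75044e-07.
Partial sum through k=3: 119.741.
k=4: B_{8}/(8)! × [f^{(7)}(43) − f^{(7)}(4)] = −1/1209600 × (2.64883e-09 − 0.0439453) = 3.63304e-08.

S_4 ≈ 119.741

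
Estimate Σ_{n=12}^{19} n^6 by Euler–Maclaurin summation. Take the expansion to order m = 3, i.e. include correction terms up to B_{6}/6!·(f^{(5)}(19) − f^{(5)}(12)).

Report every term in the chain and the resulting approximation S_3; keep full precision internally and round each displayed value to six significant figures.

Integral: ∫_12^19 x^6 dx = 1.22577e+08.
Endpoint term: (f(12) + f(19))/2 = (2.98598e+06 + 4.70459e+07)/2 = 2.50159e+07.
So far: 1.47593e+08.
Correction k=1: B_{2}/2! · (f^{(1)}(19) − f^{(1)}(12)) = 1/12 · (1.48566e+07 − 1.49299e+06) = 1.11363e+06.
After k=1: 1.48707e+08.
Correction k=2: B_{4}/4! · (f^{(3)}(19) − f^{(3)}(12)) = −1/720 · (823080 − 207360) = -855.167.
After k=2: 1.48706e+08.
Correction k=3: B_{6}/6! · (f^{(5)}(19) − f^{(5)}(12)) = 1/30240 · (13680.0 − 8640.00) = 0.166667.

S_3 ≈ 1.48706e+08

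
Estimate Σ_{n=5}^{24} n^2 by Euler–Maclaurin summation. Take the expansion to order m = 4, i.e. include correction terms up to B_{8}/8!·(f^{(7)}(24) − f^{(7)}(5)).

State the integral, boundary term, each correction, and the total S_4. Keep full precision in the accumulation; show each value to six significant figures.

The integral term ∫_5^24 x^2 dx = 4566.33.
½[f(5) + f(24)] = ½[25.0000 + 576.000] = 300.500.
So far: 4866.83.
Order-1 term: 1/12 · (48.0000 − 10.0000) = 3.16667.
Partial sum through k=1: 4870.00.
Order-2 term: −1/720 · (0.00000 − 0.00000) = 0.00000.
Partial sum through k=2: 4870.00.
Order-3 term: 1/30240 · (0.00000 − 0.00000) = 0.00000.
Partial sum through k=3: 4870.00.
Order-4 term: −1/1209600 · (0.00000 − 0.00000) = 0.00000.

S_4 ≈ 4870.00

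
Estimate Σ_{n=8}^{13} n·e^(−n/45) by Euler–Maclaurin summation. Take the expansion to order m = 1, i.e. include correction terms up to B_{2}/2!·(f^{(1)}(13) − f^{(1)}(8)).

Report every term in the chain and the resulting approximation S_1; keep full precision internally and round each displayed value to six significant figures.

S_1 ≈ 49.6169

∫_8^13 x·e^(−x/45) dx evaluates to 41.4122.
½[f(8) + f(13)] = ½[6.69703 + 9.73824] = 8.21763.
So far: 49.6299.
Correction k=1: B_{2}/2! · (f^{(1)}(13) − f^{(1)}(8)) = 1/12 · (0.532690 − 0.688306) = -0.0129680.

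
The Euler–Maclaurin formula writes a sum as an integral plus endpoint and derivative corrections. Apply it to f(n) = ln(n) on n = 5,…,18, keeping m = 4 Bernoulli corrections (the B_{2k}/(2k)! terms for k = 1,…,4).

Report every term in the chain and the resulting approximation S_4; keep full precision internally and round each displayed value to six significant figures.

∫_5^18 ln(x) dx evaluates to 30.9795.
Boundary: ½(f(5) + f(18)) = ½(1.60944 + 2.89037) = 2.24990.
Integral + boundary = 33.2294.
Order-1 term: 1/12 · (0.0555556 − 0.200000) = -0.0120370.
Running total after k=1: 33.2174.
Order-2 term: −1/720 · (0.000342936 − 0.0160000) = 2.17459e-05.
Running total after k=2: 33.2174.
Order-3 term: 1/30240 · (1.27013e-05 − 0.00768000) = -2.53548e-07.
Running total after k=3: 33.2174.
Order-4 term: −1/1209600 · (1.17605e-06 − 0.00921600) = 7.61808e-09.

S_4 ≈ 33.2174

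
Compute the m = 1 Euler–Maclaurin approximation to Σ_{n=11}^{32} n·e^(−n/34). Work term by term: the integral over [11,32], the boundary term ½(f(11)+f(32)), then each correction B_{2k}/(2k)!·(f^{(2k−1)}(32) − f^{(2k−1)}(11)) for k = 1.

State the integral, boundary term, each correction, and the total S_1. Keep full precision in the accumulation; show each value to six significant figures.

S_1 ≈ 241.739

Integral: ∫_11^32 x·e^(−x/34) dx = 231.556.
Boundary: ½(f(11) + f(32)) = ½(7.95950 + 12.4854) = 10.2224.
Running total after boundary: 241.778.
k=1: B_{2}/(2)! × [f^{(1)}(32) − f^{(1)}(11)] = 1/12 × (0.0229511 − 0.489488) = -0.0388781.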